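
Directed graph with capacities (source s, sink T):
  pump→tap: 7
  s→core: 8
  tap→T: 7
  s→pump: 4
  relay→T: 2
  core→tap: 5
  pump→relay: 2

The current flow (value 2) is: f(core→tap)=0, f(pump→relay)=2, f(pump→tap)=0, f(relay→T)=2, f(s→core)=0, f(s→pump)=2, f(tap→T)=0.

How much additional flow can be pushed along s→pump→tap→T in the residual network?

2

Residual capacities along the path: s→pump: 2, pump→tap: 7, tap→T: 7.
Minimum is 2.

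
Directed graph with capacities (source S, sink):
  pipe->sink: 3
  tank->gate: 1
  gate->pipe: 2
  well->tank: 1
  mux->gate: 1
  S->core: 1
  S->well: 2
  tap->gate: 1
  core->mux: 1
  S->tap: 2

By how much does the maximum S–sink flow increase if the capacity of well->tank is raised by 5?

0

Original max flow = 2.
Edge well->tank does not cross the min cut (source side {S, core, gate, mux, tank, tap, well}), so extra capacity there cannot help.
New max flow = 2. Increase = 0.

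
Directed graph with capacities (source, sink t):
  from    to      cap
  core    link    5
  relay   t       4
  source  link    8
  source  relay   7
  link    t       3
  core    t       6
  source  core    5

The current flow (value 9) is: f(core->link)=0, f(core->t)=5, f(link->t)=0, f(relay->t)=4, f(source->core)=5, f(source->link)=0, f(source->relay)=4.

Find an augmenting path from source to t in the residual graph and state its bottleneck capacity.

source->link->t, bottleneck 3

Residual along source->link->t: source->link: 8, link->t: 3.
Bottleneck = min = 3.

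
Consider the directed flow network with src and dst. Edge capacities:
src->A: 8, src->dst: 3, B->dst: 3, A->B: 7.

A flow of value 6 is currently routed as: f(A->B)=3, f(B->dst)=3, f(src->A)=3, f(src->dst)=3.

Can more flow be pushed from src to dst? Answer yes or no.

No

Residual reachable from src: {A, B, src}; dst is not reachable.
Saturated cut: src->dst, B->dst with total capacity 6 = current flow value. Flow is maximum.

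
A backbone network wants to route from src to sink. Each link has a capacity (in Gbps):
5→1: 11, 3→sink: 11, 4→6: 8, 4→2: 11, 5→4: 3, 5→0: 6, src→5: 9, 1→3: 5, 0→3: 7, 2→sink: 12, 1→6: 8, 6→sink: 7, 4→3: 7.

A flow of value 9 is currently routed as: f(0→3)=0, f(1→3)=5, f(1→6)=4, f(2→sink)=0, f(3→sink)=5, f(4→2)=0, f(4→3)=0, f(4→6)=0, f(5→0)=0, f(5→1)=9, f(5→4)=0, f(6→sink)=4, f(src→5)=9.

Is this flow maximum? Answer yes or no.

Yes

Residual reachable from src: {src}; sink is not reachable.
Saturated cut: src→5 with total capacity 9 = current flow value. Flow is maximum.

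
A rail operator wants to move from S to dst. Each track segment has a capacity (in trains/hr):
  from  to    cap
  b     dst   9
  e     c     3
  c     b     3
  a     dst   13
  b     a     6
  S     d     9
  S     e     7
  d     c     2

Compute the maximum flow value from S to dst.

3

Augment S->d->c->b->dst: bottleneck 2. Total 2.
Augment S->e->c->b->dst: bottleneck 1. Total 3.
No augmenting path remains in the residual graph.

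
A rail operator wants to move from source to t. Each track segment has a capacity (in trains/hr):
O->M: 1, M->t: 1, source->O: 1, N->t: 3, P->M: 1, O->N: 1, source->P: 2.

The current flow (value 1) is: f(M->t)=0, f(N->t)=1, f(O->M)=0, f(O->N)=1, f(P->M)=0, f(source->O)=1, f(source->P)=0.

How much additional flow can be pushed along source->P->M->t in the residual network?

Residual capacities along the path: source->P: 2, P->M: 1, M->t: 1.
Minimum is 1.

1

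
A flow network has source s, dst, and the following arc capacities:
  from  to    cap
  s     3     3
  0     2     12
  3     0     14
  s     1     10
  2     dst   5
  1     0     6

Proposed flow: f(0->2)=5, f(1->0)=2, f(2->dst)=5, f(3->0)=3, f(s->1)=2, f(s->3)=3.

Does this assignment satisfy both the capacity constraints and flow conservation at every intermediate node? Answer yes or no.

Every edge has 0 ≤ f(e) ≤ cap(e).
At each intermediate node, inflow equals outflow.

Yes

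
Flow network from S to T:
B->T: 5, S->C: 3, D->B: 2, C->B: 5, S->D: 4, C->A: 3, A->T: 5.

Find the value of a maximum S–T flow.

Augment S->C->A->T: bottleneck 3. Total 3.
Augment S->D->B->T: bottleneck 2. Total 5.
No augmenting path remains in the residual graph.

5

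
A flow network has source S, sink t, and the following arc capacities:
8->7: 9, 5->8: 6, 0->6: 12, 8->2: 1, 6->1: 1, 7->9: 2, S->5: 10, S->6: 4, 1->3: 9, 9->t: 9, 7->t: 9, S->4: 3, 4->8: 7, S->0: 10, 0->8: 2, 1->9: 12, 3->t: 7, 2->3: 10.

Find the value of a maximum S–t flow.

Augment S->0->8->7->t: bottleneck 2. Total 2.
Augment S->5->8->7->t: bottleneck 6. Total 8.
Augment S->4->8->7->t: bottleneck 1. Total 9.
Augment S->6->1->9->t: bottleneck 1. Total 10.
Augment S->4->8->2->3->t: bottleneck 1. Total 11.
No augmenting path remains in the residual graph.

11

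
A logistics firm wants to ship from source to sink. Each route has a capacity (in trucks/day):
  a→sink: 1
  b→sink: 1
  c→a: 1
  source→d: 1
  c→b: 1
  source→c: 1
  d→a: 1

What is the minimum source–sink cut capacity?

Max flow = 2 (via 2 augmenting paths).
In the residual at optimum, the set reachable from source is {source}.
Cut edges: source→c (cap 1), source→d (cap 1). Sum = 2.

2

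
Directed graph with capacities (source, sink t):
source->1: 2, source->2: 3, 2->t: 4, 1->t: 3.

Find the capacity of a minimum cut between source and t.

5

Max flow = 5 (via 2 augmenting paths).
In the residual at optimum, the set reachable from source is {source}.
Cut edges: source->2 (cap 3), source->1 (cap 2). Sum = 5.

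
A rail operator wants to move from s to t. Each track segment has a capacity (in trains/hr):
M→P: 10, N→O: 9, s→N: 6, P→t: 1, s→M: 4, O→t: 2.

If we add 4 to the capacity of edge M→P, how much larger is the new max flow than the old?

0

Original max flow = 3.
Edge M→P does not cross the min cut (source side {M, N, O, P, s}), so extra capacity there cannot help.
New max flow = 3. Increase = 0.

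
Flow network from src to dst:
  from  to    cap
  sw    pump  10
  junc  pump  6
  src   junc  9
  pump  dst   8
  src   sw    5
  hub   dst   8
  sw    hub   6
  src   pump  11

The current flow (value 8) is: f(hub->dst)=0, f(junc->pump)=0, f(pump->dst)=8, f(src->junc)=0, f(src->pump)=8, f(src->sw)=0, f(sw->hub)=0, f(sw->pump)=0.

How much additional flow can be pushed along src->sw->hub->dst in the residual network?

Residual capacities along the path: src->sw: 5, sw->hub: 6, hub->dst: 8.
Minimum is 5.

5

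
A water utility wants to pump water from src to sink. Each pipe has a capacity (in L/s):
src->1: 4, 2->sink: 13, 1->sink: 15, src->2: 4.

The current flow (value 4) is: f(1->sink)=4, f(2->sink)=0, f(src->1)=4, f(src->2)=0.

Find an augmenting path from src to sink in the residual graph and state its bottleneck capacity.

src->2->sink, bottleneck 4

Residual along src->2->sink: src->2: 4, 2->sink: 13.
Bottleneck = min = 4.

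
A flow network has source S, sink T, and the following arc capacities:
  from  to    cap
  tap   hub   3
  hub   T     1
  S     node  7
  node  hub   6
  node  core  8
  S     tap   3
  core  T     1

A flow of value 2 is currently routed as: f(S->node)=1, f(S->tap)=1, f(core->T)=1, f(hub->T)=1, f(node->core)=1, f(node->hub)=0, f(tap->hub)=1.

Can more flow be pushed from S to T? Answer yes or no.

Residual reachable from S: {S, core, hub, node, tap}; T is not reachable.
Saturated cut: core->T, hub->T with total capacity 2 = current flow value. Flow is maximum.

No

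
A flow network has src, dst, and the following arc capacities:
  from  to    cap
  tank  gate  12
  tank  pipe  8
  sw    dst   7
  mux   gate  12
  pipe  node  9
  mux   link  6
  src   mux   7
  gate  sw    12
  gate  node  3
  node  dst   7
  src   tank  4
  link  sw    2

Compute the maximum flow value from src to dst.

11

Augment src->tank->pipe->node->dst: bottleneck 4. Total 4.
Augment src->mux->gate->node->dst: bottleneck 3. Total 7.
Augment src->mux->gate->sw->dst: bottleneck 4. Total 11.
No augmenting path remains in the residual graph.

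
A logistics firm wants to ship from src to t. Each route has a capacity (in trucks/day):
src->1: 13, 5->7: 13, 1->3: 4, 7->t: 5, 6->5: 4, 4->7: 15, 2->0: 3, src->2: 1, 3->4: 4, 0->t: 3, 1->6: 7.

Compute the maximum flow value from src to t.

Augment src->2->0->t: bottleneck 1. Total 1.
Augment src->1->3->4->7->t: bottleneck 4. Total 5.
Augment src->1->6->5->7->t: bottleneck 1. Total 6.
No augmenting path remains in the residual graph.

6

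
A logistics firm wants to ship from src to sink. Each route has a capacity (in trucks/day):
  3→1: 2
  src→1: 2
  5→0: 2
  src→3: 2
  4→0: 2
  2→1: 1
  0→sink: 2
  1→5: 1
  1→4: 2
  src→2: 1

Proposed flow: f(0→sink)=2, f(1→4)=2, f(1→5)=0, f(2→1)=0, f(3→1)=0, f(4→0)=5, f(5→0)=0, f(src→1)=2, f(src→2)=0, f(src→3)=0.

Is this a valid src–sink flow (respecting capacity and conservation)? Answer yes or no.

Capacity violated on 4→0: flow 5 > capacity 2.

No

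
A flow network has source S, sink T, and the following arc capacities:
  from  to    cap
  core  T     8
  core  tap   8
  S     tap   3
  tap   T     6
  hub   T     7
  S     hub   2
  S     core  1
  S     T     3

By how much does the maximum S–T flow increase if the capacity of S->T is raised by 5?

Original max flow = 9.
After raising cap(S->T), augmenting paths through that edge carry 5 more units.
New max flow = 14. Increase = 5.

5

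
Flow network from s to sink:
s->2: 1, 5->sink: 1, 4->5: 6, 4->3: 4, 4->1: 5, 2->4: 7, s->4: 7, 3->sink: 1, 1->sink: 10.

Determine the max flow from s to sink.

Augment s->4->1->sink: bottleneck 5. Total 5.
Augment s->4->3->sink: bottleneck 1. Total 6.
Augment s->4->5->sink: bottleneck 1. Total 7.
No augmenting path remains in the residual graph.

7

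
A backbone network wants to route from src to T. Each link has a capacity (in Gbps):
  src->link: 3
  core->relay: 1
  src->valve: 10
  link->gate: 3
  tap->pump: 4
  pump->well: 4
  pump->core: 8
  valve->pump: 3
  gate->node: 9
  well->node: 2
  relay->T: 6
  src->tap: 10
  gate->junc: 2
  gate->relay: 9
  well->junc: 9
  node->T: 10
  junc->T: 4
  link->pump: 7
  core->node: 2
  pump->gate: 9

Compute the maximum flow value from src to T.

Augment src->link->gate->node->T: bottleneck 3. Total 3.
Augment src->tap->pump->gate->node->T: bottleneck 4. Total 7.
Augment src->valve->pump->gate->node->T: bottleneck 2. Total 9.
Augment src->valve->pump->gate->relay->T: bottleneck 1. Total 10.
No augmenting path remains in the residual graph.

10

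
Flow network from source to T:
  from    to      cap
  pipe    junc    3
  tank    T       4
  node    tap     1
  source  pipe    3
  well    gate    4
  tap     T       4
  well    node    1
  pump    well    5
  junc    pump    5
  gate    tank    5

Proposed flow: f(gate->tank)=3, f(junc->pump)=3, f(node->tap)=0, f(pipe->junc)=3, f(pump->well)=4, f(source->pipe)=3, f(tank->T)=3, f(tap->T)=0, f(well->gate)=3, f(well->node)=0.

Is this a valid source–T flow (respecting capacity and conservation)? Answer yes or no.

No

Conservation fails at pump: inflow 3 ≠ outflow 4.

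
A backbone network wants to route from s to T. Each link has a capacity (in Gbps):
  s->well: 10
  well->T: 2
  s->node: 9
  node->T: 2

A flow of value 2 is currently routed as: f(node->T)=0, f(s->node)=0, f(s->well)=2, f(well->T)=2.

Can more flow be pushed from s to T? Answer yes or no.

Yes

Residual path s->node->T has bottleneck 2 > 0.
Pushing 2 along it raises the flow to 4, so the given flow is not maximum.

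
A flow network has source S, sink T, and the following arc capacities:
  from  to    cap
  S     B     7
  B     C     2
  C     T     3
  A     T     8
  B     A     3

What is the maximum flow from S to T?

Augment S->B->A->T: bottleneck 3. Total 3.
Augment S->B->C->T: bottleneck 2. Total 5.
No augmenting path remains in the residual graph.

5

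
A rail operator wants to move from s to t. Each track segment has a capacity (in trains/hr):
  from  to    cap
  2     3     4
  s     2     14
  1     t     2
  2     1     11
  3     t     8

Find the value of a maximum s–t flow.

Augment s->2->1->t: bottleneck 2. Total 2.
Augment s->2->3->t: bottleneck 4. Total 6.
No augmenting path remains in the residual graph.

6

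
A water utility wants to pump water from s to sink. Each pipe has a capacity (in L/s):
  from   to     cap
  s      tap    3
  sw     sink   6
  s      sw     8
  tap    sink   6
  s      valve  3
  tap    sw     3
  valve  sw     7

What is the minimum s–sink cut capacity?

9

Max flow = 9 (via 2 augmenting paths).
In the residual at optimum, the set reachable from s is {s, sw, valve}.
Cut edges: s→tap (cap 3), sw→sink (cap 6). Sum = 9.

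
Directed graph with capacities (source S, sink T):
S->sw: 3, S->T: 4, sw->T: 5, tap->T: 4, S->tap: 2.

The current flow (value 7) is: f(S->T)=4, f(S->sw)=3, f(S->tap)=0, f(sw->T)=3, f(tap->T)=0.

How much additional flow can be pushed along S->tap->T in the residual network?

2

Residual capacities along the path: S->tap: 2, tap->T: 4.
Minimum is 2.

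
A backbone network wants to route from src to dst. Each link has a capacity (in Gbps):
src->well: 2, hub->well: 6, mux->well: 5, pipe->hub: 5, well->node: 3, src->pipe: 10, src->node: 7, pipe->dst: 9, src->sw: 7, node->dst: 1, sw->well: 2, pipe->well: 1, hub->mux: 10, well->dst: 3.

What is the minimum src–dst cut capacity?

13

Max flow = 13 (via 4 augmenting paths).
In the residual at optimum, the set reachable from src is {hub, mux, node, pipe, src, sw, well}.
Cut edges: pipe->dst (cap 9), well->dst (cap 3), node->dst (cap 1). Sum = 13.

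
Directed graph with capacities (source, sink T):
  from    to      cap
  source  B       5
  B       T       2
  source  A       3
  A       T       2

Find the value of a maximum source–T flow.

Augment source->B->T: bottleneck 2. Total 2.
Augment source->A->T: bottleneck 2. Total 4.
No augmenting path remains in the residual graph.

4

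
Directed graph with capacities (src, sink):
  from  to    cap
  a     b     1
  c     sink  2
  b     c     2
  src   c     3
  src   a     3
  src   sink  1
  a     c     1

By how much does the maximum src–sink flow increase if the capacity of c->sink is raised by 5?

Original max flow = 3.
After raising cap(c->sink), augmenting paths through that edge carry 3 more units.
New max flow = 6. Increase = 3.

3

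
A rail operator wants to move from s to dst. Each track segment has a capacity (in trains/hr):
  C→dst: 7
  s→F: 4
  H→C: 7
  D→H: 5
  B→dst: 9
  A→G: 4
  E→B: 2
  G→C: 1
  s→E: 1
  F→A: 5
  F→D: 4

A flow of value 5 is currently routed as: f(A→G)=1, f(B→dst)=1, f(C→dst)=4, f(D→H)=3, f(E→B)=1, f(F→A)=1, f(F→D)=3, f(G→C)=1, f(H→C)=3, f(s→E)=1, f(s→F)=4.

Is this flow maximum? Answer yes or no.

Yes

Residual reachable from s: {s}; dst is not reachable.
Saturated cut: s→E, s→F with total capacity 5 = current flow value. Flow is maximum.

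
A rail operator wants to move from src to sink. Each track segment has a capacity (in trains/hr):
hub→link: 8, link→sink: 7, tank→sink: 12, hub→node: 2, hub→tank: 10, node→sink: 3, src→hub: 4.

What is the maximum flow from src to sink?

4

Augment src→hub→link→sink: bottleneck 4. Total 4.
No augmenting path remains in the residual graph.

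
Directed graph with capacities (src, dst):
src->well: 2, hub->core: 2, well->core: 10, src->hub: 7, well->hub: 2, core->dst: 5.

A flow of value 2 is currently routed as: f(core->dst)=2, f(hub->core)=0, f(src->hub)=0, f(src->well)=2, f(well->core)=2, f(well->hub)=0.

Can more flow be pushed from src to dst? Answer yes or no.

Residual path src->hub->core->dst has bottleneck 2 > 0.
Pushing 2 along it raises the flow to 4, so the given flow is not maximum.

Yes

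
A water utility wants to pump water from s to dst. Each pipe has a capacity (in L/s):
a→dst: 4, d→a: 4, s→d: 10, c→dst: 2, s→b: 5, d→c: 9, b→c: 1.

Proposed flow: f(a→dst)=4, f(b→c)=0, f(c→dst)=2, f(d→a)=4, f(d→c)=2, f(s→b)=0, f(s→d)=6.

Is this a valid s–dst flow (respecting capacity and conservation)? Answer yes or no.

Every edge has 0 ≤ f(e) ≤ cap(e).
At each intermediate node, inflow equals outflow.

Yes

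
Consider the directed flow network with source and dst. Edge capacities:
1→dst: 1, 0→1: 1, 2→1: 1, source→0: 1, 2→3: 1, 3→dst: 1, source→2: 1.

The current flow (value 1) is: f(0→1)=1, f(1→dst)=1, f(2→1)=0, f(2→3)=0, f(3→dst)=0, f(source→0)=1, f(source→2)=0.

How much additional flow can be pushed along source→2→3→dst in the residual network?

1

Residual capacities along the path: source→2: 1, 2→3: 1, 3→dst: 1.
Minimum is 1.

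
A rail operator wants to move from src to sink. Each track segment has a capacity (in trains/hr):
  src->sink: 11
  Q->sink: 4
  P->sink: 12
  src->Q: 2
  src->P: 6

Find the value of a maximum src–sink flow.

19

Augment src->sink: bottleneck 11. Total 11.
Augment src->Q->sink: bottleneck 2. Total 13.
Augment src->P->sink: bottleneck 6. Total 19.
No augmenting path remains in the residual graph.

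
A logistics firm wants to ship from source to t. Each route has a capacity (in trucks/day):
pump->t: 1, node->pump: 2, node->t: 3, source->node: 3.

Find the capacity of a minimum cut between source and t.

3

Max flow = 3 (via 1 augmenting path).
In the residual at optimum, the set reachable from source is {source}.
Cut edges: source->node (cap 3). Sum = 3.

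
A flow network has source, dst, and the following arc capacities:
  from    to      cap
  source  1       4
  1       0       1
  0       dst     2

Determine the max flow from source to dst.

1

Augment source→1→0→dst: bottleneck 1. Total 1.
No augmenting path remains in the residual graph.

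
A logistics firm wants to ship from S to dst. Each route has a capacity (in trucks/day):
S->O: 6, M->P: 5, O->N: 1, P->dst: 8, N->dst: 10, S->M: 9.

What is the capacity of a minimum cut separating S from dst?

Max flow = 6 (via 2 augmenting paths).
In the residual at optimum, the set reachable from S is {M, O, S}.
Cut edges: O->N (cap 1), M->P (cap 5). Sum = 6.

6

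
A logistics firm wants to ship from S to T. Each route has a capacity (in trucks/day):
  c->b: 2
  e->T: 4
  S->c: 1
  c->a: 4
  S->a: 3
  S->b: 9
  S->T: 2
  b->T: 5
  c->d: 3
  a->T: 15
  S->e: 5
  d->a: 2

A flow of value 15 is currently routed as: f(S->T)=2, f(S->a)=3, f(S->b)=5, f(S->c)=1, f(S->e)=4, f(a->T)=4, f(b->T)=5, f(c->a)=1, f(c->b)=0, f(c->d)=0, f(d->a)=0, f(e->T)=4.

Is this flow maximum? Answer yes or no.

Yes

Residual reachable from S: {S, b, e}; T is not reachable.
Saturated cut: S->c, S->a, S->T, e->T, b->T with total capacity 15 = current flow value. Flow is maximum.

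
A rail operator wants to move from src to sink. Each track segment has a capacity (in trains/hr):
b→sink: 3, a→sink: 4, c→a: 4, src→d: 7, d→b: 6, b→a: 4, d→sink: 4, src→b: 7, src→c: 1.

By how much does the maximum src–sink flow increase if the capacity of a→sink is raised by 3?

Original max flow = 11.
After raising cap(a→sink), augmenting paths through that edge carry 1 more unit.
New max flow = 12. Increase = 1.

1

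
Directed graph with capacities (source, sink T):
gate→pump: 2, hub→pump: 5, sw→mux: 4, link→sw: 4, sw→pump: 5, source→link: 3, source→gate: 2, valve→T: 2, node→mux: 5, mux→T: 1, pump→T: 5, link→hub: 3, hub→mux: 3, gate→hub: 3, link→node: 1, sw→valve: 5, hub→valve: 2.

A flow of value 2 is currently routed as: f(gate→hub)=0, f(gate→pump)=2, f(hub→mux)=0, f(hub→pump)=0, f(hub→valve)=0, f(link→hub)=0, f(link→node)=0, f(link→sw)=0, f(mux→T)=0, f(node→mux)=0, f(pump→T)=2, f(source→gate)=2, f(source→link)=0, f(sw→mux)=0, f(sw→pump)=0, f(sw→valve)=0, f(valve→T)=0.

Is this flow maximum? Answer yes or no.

No

Residual path source→link→sw→mux→T has bottleneck 1 > 0.
Pushing 1 along it raises the flow to 3, so the given flow is not maximum.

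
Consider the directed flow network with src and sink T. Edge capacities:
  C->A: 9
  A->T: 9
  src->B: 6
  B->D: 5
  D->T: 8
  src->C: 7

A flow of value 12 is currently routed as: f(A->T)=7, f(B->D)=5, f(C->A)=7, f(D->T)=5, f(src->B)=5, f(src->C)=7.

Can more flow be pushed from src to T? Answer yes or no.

No

Residual reachable from src: {B, src}; T is not reachable.
Saturated cut: B->D, src->C with total capacity 12 = current flow value. Flow is maximum.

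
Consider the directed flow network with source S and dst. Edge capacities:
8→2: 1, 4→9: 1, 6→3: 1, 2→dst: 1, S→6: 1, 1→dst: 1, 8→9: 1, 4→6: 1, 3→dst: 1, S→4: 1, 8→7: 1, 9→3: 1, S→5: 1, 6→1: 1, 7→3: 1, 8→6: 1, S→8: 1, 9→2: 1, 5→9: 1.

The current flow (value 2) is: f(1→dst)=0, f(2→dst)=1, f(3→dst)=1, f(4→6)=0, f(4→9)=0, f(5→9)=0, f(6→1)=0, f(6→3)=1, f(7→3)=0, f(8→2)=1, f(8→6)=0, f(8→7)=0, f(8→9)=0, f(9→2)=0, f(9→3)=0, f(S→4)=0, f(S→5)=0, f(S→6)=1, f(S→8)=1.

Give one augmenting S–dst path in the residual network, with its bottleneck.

Residual along S→4→6→1→dst: S→4: 1, 4→6: 1, 6→1: 1, 1→dst: 1.
Bottleneck = min = 1.

S→4→6→1→dst, bottleneck 1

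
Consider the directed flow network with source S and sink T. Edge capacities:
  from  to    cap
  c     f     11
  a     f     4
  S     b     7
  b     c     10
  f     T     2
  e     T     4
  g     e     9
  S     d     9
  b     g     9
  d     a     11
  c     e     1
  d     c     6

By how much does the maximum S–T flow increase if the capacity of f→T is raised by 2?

2

Original max flow = 6.
After raising cap(f→T), augmenting paths through that edge carry 2 more units.
New max flow = 8. Increase = 2.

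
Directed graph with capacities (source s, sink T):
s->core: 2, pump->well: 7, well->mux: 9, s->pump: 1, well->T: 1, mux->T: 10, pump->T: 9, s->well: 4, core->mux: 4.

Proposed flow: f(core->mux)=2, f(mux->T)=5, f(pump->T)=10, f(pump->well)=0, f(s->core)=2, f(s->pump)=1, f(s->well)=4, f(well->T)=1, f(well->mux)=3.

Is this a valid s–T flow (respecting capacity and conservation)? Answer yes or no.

No

Capacity violated on pump->T: flow 10 > capacity 9.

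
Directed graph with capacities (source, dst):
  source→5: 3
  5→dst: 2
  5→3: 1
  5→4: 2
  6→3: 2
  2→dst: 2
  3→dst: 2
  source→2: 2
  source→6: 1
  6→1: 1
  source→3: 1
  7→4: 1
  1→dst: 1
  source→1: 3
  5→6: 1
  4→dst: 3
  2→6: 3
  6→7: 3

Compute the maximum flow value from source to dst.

8

Augment source→2→dst: bottleneck 2. Total 2.
Augment source→5→dst: bottleneck 2. Total 4.
Augment source→1→dst: bottleneck 1. Total 5.
Augment source→3→dst: bottleneck 1. Total 6.
Augment source→5→4→dst: bottleneck 1. Total 7.
Augment source→6→3→dst: bottleneck 1. Total 8.
No augmenting path remains in the residual graph.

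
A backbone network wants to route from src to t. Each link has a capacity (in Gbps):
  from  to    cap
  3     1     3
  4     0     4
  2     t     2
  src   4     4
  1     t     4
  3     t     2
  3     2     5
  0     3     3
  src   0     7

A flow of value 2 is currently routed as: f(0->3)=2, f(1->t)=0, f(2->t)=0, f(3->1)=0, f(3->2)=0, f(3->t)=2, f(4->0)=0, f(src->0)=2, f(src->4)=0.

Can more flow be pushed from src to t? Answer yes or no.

Yes

Residual path src->0->3->1->t has bottleneck 1 > 0.
Pushing 1 along it raises the flow to 3, so the given flow is not maximum.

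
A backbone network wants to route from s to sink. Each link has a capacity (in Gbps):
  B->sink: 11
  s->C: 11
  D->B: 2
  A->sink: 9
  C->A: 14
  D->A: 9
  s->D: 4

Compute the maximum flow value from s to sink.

11

Augment s->C->A->sink: bottleneck 9. Total 9.
Augment s->D->B->sink: bottleneck 2. Total 11.
No augmenting path remains in the residual graph.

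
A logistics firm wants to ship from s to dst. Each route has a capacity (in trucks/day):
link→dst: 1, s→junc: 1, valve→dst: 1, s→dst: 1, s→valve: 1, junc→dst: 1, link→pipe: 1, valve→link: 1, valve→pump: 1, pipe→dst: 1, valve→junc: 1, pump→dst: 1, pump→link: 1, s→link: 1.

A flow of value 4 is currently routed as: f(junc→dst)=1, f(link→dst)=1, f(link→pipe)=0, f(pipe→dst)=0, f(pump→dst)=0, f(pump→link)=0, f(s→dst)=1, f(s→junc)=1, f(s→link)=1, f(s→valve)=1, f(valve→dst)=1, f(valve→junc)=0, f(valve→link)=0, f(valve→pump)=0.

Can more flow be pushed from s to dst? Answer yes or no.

No

Residual reachable from s: {s}; dst is not reachable.
Saturated cut: s→valve, s→junc, s→link, s→dst with total capacity 4 = current flow value. Flow is maximum.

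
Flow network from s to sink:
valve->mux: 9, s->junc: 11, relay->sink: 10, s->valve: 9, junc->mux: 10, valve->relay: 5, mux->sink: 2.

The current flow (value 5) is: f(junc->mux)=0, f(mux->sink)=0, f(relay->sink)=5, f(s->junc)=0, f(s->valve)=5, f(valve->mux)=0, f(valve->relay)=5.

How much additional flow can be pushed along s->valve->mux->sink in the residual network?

Residual capacities along the path: s->valve: 4, valve->mux: 9, mux->sink: 2.
Minimum is 2.

2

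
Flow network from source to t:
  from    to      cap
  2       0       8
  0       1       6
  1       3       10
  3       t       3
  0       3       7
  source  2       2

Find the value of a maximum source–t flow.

Augment source→2→0→3→t: bottleneck 2. Total 2.
No augmenting path remains in the residual graph.

2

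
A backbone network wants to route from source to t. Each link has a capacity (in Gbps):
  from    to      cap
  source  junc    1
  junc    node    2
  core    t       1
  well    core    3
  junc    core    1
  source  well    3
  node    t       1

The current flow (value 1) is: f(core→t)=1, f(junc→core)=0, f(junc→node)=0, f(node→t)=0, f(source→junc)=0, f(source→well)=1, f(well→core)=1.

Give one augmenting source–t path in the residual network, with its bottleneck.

Residual along source→junc→node→t: source→junc: 1, junc→node: 2, node→t: 1.
Bottleneck = min = 1.

source→junc→node→t, bottleneck 1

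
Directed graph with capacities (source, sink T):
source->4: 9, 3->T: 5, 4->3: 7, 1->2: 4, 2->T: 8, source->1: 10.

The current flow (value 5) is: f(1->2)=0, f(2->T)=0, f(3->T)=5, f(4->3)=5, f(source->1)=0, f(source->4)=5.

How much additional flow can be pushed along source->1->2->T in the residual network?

4

Residual capacities along the path: source->1: 10, 1->2: 4, 2->T: 8.
Minimum is 4.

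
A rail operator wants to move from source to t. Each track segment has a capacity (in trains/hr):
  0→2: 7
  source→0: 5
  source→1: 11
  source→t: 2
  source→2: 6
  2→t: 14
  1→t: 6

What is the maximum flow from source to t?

19

Augment source→t: bottleneck 2. Total 2.
Augment source→1→t: bottleneck 6. Total 8.
Augment source→2→t: bottleneck 6. Total 14.
Augment source→0→2→t: bottleneck 5. Total 19.
No augmenting path remains in the residual graph.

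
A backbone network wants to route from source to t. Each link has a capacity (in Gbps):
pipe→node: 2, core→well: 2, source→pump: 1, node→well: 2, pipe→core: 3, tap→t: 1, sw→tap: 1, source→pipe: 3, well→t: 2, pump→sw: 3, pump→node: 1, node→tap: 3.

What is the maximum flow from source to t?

Augment source→pipe→core→well→t: bottleneck 2. Total 2.
Augment source→pipe→node→tap→t: bottleneck 1. Total 3.
No augmenting path remains in the residual graph.

3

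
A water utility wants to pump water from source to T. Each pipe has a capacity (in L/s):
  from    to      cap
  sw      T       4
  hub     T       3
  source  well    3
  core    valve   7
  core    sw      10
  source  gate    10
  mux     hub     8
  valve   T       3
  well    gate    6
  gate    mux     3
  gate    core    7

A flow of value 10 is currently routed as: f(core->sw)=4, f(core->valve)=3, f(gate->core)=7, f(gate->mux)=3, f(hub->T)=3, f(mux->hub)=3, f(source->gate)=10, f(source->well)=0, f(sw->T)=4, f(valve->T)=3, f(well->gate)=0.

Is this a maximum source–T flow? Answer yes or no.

Residual reachable from source: {gate, source, well}; T is not reachable.
Saturated cut: gate->mux, gate->core with total capacity 10 = current flow value. Flow is maximum.

Yes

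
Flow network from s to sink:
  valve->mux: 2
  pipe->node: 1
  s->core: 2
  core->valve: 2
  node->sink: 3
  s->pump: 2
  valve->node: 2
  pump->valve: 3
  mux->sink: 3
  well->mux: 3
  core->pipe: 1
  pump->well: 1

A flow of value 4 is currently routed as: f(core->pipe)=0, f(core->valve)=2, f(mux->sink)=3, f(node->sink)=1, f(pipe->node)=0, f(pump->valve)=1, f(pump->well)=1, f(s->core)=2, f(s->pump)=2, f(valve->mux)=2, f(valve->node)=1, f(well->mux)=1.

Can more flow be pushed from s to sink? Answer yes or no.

Residual reachable from s: {s}; sink is not reachable.
Saturated cut: s->pump, s->core with total capacity 4 = current flow value. Flow is maximum.

No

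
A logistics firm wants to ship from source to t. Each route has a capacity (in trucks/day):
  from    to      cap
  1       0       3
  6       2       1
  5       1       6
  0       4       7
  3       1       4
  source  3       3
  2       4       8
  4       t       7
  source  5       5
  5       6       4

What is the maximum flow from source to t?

Augment source→5→6→2→4→t: bottleneck 1. Total 1.
Augment source→5→1→0→4→t: bottleneck 3. Total 4.
No augmenting path remains in the residual graph.

4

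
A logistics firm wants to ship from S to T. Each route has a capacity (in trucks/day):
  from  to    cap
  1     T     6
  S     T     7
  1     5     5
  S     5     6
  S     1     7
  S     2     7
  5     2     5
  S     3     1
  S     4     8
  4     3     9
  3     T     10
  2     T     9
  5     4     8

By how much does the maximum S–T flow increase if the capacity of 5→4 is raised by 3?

0

Original max flow = 32.
Edge 5→4 does not cross the min cut (source side {1, 2, 4, 5, S}), so extra capacity there cannot help.
New max flow = 32. Increase = 0.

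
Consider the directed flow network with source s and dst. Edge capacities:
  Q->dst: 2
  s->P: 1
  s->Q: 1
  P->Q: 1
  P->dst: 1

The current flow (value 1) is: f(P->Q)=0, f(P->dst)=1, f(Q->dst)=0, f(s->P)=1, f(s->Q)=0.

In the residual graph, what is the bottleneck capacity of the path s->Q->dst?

1

Residual capacities along the path: s->Q: 1, Q->dst: 2.
Minimum is 1.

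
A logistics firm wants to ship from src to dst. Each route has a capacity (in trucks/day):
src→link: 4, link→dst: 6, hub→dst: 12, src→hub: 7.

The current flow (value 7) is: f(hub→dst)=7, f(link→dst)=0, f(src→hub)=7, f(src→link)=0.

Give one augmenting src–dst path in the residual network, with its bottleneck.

src→link→dst, bottleneck 4

Residual along src→link→dst: src→link: 4, link→dst: 6.
Bottleneck = min = 4.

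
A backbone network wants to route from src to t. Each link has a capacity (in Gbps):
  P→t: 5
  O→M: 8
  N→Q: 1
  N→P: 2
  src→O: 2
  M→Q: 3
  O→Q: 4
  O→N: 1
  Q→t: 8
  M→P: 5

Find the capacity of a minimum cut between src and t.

Max flow = 2 (via 1 augmenting path).
In the residual at optimum, the set reachable from src is {src}.
Cut edges: src→O (cap 2). Sum = 2.

2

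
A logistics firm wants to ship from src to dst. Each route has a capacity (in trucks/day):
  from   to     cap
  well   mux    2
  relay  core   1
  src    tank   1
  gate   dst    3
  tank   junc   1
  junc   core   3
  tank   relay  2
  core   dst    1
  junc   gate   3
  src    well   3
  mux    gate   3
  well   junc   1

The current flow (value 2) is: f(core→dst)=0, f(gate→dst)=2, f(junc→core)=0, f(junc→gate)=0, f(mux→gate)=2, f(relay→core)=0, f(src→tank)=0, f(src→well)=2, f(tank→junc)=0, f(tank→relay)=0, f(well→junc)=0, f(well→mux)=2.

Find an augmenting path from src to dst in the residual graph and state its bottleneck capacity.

Residual along src→well→junc→gate→dst: src→well: 1, well→junc: 1, junc→gate: 3, gate→dst: 1.
Bottleneck = min = 1.

src→well→junc→gate→dst, bottleneck 1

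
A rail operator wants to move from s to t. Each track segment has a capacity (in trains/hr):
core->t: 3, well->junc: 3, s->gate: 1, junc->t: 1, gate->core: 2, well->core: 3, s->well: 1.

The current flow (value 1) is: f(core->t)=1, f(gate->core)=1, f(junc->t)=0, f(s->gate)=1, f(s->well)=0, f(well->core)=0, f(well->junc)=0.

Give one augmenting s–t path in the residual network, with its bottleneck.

Residual along s->well->core->t: s->well: 1, well->core: 3, core->t: 2.
Bottleneck = min = 1.

s->well->core->t, bottleneck 1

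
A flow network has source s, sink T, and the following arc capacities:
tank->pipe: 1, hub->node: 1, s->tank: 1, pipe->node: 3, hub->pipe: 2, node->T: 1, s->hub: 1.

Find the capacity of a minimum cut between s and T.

1

Max flow = 1 (via 1 augmenting path).
In the residual at optimum, the set reachable from s is {hub, node, pipe, s, tank}.
Cut edges: node->T (cap 1). Sum = 1.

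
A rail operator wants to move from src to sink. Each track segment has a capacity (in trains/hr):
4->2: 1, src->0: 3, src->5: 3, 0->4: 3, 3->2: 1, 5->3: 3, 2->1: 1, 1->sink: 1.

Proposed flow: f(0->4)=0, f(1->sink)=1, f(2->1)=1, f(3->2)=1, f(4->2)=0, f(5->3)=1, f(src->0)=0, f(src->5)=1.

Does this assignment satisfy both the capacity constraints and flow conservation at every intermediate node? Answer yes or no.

Every edge has 0 ≤ f(e) ≤ cap(e).
At each intermediate node, inflow equals outflow.

Yes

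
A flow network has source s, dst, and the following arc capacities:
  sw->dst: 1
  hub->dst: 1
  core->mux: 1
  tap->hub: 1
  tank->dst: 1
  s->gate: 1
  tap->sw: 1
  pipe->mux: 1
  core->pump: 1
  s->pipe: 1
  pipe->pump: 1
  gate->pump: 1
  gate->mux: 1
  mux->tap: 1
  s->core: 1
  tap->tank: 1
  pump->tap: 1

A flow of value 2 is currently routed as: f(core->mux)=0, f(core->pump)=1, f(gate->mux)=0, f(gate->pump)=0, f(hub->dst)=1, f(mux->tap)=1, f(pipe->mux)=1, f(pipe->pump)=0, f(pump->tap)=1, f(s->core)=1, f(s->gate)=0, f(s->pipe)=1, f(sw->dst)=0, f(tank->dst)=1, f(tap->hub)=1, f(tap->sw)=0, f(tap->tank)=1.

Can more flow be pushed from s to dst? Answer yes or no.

Residual reachable from s: {core, gate, mux, pipe, pump, s}; dst is not reachable.
Saturated cut: mux->tap, pump->tap with total capacity 2 = current flow value. Flow is maximum.

No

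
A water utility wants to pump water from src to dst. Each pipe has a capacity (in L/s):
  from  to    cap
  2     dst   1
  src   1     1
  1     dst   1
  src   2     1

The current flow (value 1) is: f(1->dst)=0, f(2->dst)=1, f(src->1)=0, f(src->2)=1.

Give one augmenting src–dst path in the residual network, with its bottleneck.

Residual along src->1->dst: src->1: 1, 1->dst: 1.
Bottleneck = min = 1.

src->1->dst, bottleneck 1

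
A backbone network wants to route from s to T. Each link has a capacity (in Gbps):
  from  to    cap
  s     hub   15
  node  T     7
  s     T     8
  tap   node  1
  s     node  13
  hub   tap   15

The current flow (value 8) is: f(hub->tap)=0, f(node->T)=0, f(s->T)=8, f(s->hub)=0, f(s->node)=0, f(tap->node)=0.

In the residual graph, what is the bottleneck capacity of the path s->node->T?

7

Residual capacities along the path: s->node: 13, node->T: 7.
Minimum is 7.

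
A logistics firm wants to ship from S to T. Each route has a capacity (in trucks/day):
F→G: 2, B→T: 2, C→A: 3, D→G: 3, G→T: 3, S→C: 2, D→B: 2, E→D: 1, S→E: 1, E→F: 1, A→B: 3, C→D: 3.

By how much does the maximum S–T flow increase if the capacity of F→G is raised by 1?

0

Original max flow = 3.
Edge F→G does not cross the min cut (source side {S}), so extra capacity there cannot help.
New max flow = 3. Increase = 0.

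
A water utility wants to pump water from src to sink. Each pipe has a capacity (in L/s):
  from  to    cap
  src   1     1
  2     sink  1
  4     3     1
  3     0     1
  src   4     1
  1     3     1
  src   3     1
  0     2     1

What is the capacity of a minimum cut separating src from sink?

Max flow = 1 (via 1 augmenting path).
In the residual at optimum, the set reachable from src is {1, 3, 4, src}.
Cut edges: 3->0 (cap 1). Sum = 1.

1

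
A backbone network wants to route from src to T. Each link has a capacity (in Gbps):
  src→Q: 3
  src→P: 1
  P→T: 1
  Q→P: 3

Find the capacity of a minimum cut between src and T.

Max flow = 1 (via 1 augmenting path).
In the residual at optimum, the set reachable from src is {P, Q, src}.
Cut edges: P→T (cap 1). Sum = 1.

1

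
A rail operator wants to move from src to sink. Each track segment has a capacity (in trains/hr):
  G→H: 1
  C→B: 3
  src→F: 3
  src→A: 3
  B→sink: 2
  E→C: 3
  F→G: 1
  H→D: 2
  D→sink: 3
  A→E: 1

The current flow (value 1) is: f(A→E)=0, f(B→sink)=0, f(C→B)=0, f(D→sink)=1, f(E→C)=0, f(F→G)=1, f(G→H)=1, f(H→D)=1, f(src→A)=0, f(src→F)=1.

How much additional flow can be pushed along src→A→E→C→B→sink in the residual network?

Residual capacities along the path: src→A: 3, A→E: 1, E→C: 3, C→B: 3, B→sink: 2.
Minimum is 1.

1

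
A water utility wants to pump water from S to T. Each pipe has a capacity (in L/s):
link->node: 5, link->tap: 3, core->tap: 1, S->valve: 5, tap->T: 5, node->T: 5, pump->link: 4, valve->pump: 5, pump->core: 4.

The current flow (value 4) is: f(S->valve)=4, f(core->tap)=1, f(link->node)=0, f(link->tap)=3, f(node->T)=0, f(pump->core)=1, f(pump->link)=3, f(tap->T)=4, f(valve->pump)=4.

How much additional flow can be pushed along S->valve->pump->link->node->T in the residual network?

1

Residual capacities along the path: S->valve: 1, valve->pump: 1, pump->link: 1, link->node: 5, node->T: 5.
Minimum is 1.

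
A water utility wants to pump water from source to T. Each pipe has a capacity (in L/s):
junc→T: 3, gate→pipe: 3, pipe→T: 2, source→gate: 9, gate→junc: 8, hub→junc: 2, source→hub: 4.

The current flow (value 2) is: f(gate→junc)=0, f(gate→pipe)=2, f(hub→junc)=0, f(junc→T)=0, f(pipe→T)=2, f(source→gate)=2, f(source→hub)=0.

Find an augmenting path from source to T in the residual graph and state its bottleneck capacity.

source→gate→junc→T, bottleneck 3

Residual along source→gate→junc→T: source→gate: 7, gate→junc: 8, junc→T: 3.
Bottleneck = min = 3.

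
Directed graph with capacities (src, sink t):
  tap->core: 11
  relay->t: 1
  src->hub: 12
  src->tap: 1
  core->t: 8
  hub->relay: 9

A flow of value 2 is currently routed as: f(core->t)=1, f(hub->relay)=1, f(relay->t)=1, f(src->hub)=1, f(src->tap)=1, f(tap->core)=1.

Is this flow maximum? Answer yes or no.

Yes

Residual reachable from src: {hub, relay, src}; t is not reachable.
Saturated cut: src->tap, relay->t with total capacity 2 = current flow value. Flow is maximum.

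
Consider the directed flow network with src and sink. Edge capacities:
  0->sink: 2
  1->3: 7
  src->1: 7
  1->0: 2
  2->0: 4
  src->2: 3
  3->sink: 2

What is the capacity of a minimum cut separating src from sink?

Max flow = 4 (via 2 augmenting paths).
In the residual at optimum, the set reachable from src is {0, 1, 2, 3, src}.
Cut edges: 0->sink (cap 2), 3->sink (cap 2). Sum = 4.

4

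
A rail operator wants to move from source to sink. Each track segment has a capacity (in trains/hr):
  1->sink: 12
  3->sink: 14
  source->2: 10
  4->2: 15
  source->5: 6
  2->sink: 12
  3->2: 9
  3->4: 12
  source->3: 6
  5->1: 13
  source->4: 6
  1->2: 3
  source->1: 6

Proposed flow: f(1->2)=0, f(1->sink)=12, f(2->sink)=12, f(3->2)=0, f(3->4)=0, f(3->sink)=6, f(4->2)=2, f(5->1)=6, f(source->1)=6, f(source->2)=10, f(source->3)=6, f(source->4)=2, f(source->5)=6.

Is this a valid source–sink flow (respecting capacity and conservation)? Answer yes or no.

Yes

Every edge has 0 ≤ f(e) ≤ cap(e).
At each intermediate node, inflow equals outflow.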